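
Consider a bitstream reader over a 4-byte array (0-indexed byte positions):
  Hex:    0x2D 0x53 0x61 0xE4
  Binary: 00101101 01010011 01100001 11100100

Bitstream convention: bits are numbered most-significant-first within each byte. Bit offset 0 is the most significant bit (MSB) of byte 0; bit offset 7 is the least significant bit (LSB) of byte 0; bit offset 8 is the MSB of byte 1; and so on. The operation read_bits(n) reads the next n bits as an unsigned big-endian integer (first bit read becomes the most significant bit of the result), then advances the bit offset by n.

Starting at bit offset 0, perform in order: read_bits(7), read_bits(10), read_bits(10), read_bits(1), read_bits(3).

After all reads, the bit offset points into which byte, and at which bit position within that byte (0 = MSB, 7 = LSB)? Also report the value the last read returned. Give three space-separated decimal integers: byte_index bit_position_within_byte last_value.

Answer: 3 7 2

Derivation:
Read 1: bits[0:7] width=7 -> value=22 (bin 0010110); offset now 7 = byte 0 bit 7; 25 bits remain
Read 2: bits[7:17] width=10 -> value=678 (bin 1010100110); offset now 17 = byte 2 bit 1; 15 bits remain
Read 3: bits[17:27] width=10 -> value=783 (bin 1100001111); offset now 27 = byte 3 bit 3; 5 bits remain
Read 4: bits[27:28] width=1 -> value=0 (bin 0); offset now 28 = byte 3 bit 4; 4 bits remain
Read 5: bits[28:31] width=3 -> value=2 (bin 010); offset now 31 = byte 3 bit 7; 1 bits remain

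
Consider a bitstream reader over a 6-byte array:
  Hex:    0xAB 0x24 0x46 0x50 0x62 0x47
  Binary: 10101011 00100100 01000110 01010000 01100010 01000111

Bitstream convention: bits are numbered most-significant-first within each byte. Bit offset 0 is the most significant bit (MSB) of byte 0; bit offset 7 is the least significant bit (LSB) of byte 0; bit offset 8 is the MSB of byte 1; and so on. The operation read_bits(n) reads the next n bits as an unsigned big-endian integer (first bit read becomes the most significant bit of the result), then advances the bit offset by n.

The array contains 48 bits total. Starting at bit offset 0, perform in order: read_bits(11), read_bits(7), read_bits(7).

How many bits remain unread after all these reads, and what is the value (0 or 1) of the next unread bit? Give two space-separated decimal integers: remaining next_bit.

Answer: 23 1

Derivation:
Read 1: bits[0:11] width=11 -> value=1369 (bin 10101011001); offset now 11 = byte 1 bit 3; 37 bits remain
Read 2: bits[11:18] width=7 -> value=17 (bin 0010001); offset now 18 = byte 2 bit 2; 30 bits remain
Read 3: bits[18:25] width=7 -> value=12 (bin 0001100); offset now 25 = byte 3 bit 1; 23 bits remain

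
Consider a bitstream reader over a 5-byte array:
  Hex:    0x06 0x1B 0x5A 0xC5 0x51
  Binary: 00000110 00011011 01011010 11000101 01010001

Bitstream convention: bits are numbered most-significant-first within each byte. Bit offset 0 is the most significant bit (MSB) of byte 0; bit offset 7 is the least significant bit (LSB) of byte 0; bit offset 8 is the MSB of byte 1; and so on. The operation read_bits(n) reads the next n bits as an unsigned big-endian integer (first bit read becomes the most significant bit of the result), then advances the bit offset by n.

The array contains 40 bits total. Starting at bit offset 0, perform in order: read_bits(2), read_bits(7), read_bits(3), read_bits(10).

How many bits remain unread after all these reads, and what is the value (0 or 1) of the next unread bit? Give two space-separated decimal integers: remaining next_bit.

Read 1: bits[0:2] width=2 -> value=0 (bin 00); offset now 2 = byte 0 bit 2; 38 bits remain
Read 2: bits[2:9] width=7 -> value=12 (bin 0001100); offset now 9 = byte 1 bit 1; 31 bits remain
Read 3: bits[9:12] width=3 -> value=1 (bin 001); offset now 12 = byte 1 bit 4; 28 bits remain
Read 4: bits[12:22] width=10 -> value=726 (bin 1011010110); offset now 22 = byte 2 bit 6; 18 bits remain

Answer: 18 1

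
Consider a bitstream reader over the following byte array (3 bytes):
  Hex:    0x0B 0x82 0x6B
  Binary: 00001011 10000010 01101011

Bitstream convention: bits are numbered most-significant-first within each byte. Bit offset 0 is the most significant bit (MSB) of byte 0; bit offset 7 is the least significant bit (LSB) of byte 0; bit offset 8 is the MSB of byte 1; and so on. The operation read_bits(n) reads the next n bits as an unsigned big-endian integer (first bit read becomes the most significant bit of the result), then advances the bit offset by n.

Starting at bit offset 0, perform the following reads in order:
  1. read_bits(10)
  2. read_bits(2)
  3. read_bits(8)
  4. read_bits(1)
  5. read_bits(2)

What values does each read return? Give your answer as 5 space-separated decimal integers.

Answer: 46 0 38 1 1

Derivation:
Read 1: bits[0:10] width=10 -> value=46 (bin 0000101110); offset now 10 = byte 1 bit 2; 14 bits remain
Read 2: bits[10:12] width=2 -> value=0 (bin 00); offset now 12 = byte 1 bit 4; 12 bits remain
Read 3: bits[12:20] width=8 -> value=38 (bin 00100110); offset now 20 = byte 2 bit 4; 4 bits remain
Read 4: bits[20:21] width=1 -> value=1 (bin 1); offset now 21 = byte 2 bit 5; 3 bits remain
Read 5: bits[21:23] width=2 -> value=1 (bin 01); offset now 23 = byte 2 bit 7; 1 bits remain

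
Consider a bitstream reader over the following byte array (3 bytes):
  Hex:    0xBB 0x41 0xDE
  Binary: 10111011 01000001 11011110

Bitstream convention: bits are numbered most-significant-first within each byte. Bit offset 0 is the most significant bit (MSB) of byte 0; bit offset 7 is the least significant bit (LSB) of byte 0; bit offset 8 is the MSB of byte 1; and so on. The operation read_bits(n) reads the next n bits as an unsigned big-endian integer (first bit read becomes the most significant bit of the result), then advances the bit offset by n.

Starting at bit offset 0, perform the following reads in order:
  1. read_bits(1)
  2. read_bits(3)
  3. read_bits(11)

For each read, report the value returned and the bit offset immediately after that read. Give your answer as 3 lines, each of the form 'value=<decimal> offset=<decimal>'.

Answer: value=1 offset=1
value=3 offset=4
value=1440 offset=15

Derivation:
Read 1: bits[0:1] width=1 -> value=1 (bin 1); offset now 1 = byte 0 bit 1; 23 bits remain
Read 2: bits[1:4] width=3 -> value=3 (bin 011); offset now 4 = byte 0 bit 4; 20 bits remain
Read 3: bits[4:15] width=11 -> value=1440 (bin 10110100000); offset now 15 = byte 1 bit 7; 9 bits remain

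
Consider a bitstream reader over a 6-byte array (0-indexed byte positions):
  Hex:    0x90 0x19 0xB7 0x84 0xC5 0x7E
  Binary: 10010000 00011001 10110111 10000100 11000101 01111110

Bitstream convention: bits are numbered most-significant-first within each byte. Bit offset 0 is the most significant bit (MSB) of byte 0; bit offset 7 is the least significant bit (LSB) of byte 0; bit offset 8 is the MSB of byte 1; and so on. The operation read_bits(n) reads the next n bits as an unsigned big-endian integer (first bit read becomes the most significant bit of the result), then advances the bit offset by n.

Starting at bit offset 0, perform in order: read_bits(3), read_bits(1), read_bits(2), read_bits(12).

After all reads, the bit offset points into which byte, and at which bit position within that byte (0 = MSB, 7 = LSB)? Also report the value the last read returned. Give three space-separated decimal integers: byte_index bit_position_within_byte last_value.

Answer: 2 2 102

Derivation:
Read 1: bits[0:3] width=3 -> value=4 (bin 100); offset now 3 = byte 0 bit 3; 45 bits remain
Read 2: bits[3:4] width=1 -> value=1 (bin 1); offset now 4 = byte 0 bit 4; 44 bits remain
Read 3: bits[4:6] width=2 -> value=0 (bin 00); offset now 6 = byte 0 bit 6; 42 bits remain
Read 4: bits[6:18] width=12 -> value=102 (bin 000001100110); offset now 18 = byte 2 bit 2; 30 bits remain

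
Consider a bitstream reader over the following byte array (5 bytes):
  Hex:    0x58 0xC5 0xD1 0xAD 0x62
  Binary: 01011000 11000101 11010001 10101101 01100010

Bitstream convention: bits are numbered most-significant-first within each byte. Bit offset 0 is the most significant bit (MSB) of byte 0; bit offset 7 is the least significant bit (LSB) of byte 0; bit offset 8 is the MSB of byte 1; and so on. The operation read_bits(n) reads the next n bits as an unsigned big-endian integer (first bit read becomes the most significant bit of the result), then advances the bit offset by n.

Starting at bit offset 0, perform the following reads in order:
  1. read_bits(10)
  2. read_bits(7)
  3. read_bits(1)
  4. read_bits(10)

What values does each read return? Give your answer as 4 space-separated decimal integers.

Read 1: bits[0:10] width=10 -> value=355 (bin 0101100011); offset now 10 = byte 1 bit 2; 30 bits remain
Read 2: bits[10:17] width=7 -> value=11 (bin 0001011); offset now 17 = byte 2 bit 1; 23 bits remain
Read 3: bits[17:18] width=1 -> value=1 (bin 1); offset now 18 = byte 2 bit 2; 22 bits remain
Read 4: bits[18:28] width=10 -> value=282 (bin 0100011010); offset now 28 = byte 3 bit 4; 12 bits remain

Answer: 355 11 1 282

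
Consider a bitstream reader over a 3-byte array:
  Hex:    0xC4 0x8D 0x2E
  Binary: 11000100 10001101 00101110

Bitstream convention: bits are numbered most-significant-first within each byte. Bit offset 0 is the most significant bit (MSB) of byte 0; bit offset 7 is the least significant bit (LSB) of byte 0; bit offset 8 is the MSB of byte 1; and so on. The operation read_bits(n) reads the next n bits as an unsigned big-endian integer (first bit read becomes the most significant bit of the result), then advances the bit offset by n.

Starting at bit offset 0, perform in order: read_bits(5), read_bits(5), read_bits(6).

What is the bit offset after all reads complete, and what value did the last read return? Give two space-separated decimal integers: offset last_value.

Answer: 16 13

Derivation:
Read 1: bits[0:5] width=5 -> value=24 (bin 11000); offset now 5 = byte 0 bit 5; 19 bits remain
Read 2: bits[5:10] width=5 -> value=18 (bin 10010); offset now 10 = byte 1 bit 2; 14 bits remain
Read 3: bits[10:16] width=6 -> value=13 (bin 001101); offset now 16 = byte 2 bit 0; 8 bits remain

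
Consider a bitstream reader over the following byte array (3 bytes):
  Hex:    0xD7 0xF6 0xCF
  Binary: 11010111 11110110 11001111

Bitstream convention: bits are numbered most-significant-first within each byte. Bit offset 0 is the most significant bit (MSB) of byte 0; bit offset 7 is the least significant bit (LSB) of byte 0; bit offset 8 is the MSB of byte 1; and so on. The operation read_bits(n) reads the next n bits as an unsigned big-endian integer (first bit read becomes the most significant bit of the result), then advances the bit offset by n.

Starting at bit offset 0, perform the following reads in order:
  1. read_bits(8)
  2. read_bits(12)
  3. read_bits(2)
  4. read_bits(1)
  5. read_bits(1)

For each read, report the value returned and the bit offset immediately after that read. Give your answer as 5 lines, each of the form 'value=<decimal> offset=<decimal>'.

Answer: value=215 offset=8
value=3948 offset=20
value=3 offset=22
value=1 offset=23
value=1 offset=24

Derivation:
Read 1: bits[0:8] width=8 -> value=215 (bin 11010111); offset now 8 = byte 1 bit 0; 16 bits remain
Read 2: bits[8:20] width=12 -> value=3948 (bin 111101101100); offset now 20 = byte 2 bit 4; 4 bits remain
Read 3: bits[20:22] width=2 -> value=3 (bin 11); offset now 22 = byte 2 bit 6; 2 bits remain
Read 4: bits[22:23] width=1 -> value=1 (bin 1); offset now 23 = byte 2 bit 7; 1 bits remain
Read 5: bits[23:24] width=1 -> value=1 (bin 1); offset now 24 = byte 3 bit 0; 0 bits remain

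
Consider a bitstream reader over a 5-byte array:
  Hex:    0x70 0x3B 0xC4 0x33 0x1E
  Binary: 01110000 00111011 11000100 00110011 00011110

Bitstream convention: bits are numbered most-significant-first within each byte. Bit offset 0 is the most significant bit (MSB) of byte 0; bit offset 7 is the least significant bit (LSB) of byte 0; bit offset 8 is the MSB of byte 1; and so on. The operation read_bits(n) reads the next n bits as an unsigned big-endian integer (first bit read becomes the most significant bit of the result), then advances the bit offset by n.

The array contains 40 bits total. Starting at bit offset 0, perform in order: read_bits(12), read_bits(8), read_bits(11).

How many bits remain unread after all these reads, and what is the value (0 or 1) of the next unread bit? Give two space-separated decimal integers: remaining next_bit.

Read 1: bits[0:12] width=12 -> value=1795 (bin 011100000011); offset now 12 = byte 1 bit 4; 28 bits remain
Read 2: bits[12:20] width=8 -> value=188 (bin 10111100); offset now 20 = byte 2 bit 4; 20 bits remain
Read 3: bits[20:31] width=11 -> value=537 (bin 01000011001); offset now 31 = byte 3 bit 7; 9 bits remain

Answer: 9 1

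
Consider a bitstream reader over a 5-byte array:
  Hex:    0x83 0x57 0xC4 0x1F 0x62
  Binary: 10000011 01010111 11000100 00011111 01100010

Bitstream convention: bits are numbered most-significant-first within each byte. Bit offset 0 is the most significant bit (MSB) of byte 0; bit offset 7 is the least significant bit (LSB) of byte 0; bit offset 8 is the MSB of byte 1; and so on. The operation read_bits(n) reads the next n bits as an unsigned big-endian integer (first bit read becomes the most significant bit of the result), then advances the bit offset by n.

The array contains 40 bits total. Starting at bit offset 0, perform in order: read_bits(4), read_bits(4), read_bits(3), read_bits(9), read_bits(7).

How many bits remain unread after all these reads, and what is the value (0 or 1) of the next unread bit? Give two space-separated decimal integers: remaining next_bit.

Answer: 13 1

Derivation:
Read 1: bits[0:4] width=4 -> value=8 (bin 1000); offset now 4 = byte 0 bit 4; 36 bits remain
Read 2: bits[4:8] width=4 -> value=3 (bin 0011); offset now 8 = byte 1 bit 0; 32 bits remain
Read 3: bits[8:11] width=3 -> value=2 (bin 010); offset now 11 = byte 1 bit 3; 29 bits remain
Read 4: bits[11:20] width=9 -> value=380 (bin 101111100); offset now 20 = byte 2 bit 4; 20 bits remain
Read 5: bits[20:27] width=7 -> value=32 (bin 0100000); offset now 27 = byte 3 bit 3; 13 bits remain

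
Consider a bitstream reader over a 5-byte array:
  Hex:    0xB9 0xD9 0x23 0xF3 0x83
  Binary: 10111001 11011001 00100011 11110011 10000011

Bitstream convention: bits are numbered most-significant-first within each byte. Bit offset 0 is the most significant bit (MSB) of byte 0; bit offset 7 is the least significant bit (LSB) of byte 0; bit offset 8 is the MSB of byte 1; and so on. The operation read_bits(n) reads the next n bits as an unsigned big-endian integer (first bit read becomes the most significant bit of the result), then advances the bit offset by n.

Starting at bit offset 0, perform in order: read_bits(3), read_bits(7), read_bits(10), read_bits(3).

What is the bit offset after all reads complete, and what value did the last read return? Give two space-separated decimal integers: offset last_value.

Answer: 23 1

Derivation:
Read 1: bits[0:3] width=3 -> value=5 (bin 101); offset now 3 = byte 0 bit 3; 37 bits remain
Read 2: bits[3:10] width=7 -> value=103 (bin 1100111); offset now 10 = byte 1 bit 2; 30 bits remain
Read 3: bits[10:20] width=10 -> value=402 (bin 0110010010); offset now 20 = byte 2 bit 4; 20 bits remain
Read 4: bits[20:23] width=3 -> value=1 (bin 001); offset now 23 = byte 2 bit 7; 17 bits remain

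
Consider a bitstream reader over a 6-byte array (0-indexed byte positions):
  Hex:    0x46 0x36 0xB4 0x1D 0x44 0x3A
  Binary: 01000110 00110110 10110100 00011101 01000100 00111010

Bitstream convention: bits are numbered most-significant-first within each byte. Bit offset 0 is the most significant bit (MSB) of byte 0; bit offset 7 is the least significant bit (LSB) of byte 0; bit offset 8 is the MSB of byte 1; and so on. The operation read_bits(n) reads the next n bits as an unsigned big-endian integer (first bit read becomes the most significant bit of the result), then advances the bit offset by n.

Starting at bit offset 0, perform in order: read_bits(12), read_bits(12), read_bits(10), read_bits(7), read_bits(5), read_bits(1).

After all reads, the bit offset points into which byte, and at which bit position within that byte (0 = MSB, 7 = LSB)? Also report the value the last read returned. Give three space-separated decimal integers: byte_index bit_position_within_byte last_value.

Read 1: bits[0:12] width=12 -> value=1123 (bin 010001100011); offset now 12 = byte 1 bit 4; 36 bits remain
Read 2: bits[12:24] width=12 -> value=1716 (bin 011010110100); offset now 24 = byte 3 bit 0; 24 bits remain
Read 3: bits[24:34] width=10 -> value=117 (bin 0001110101); offset now 34 = byte 4 bit 2; 14 bits remain
Read 4: bits[34:41] width=7 -> value=8 (bin 0001000); offset now 41 = byte 5 bit 1; 7 bits remain
Read 5: bits[41:46] width=5 -> value=14 (bin 01110); offset now 46 = byte 5 bit 6; 2 bits remain
Read 6: bits[46:47] width=1 -> value=1 (bin 1); offset now 47 = byte 5 bit 7; 1 bits remain

Answer: 5 7 1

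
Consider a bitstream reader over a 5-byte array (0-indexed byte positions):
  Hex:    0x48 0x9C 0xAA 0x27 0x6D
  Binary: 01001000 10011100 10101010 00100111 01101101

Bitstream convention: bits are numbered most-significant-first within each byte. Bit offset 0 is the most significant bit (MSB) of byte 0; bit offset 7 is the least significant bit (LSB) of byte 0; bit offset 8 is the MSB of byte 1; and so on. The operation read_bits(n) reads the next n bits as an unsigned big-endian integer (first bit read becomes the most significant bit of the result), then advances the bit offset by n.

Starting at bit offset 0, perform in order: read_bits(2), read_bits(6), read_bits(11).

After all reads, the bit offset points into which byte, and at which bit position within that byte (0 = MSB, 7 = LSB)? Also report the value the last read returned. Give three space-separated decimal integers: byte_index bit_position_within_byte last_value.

Read 1: bits[0:2] width=2 -> value=1 (bin 01); offset now 2 = byte 0 bit 2; 38 bits remain
Read 2: bits[2:8] width=6 -> value=8 (bin 001000); offset now 8 = byte 1 bit 0; 32 bits remain
Read 3: bits[8:19] width=11 -> value=1253 (bin 10011100101); offset now 19 = byte 2 bit 3; 21 bits remain

Answer: 2 3 1253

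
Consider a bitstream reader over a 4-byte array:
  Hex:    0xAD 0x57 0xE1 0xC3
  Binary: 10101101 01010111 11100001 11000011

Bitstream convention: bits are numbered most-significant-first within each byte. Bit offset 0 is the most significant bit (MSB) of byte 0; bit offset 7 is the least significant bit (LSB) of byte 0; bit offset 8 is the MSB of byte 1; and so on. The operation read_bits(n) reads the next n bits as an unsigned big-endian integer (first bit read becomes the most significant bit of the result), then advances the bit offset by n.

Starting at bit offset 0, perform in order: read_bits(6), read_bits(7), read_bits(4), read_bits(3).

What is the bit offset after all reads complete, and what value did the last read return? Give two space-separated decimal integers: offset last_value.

Answer: 20 6

Derivation:
Read 1: bits[0:6] width=6 -> value=43 (bin 101011); offset now 6 = byte 0 bit 6; 26 bits remain
Read 2: bits[6:13] width=7 -> value=42 (bin 0101010); offset now 13 = byte 1 bit 5; 19 bits remain
Read 3: bits[13:17] width=4 -> value=15 (bin 1111); offset now 17 = byte 2 bit 1; 15 bits remain
Read 4: bits[17:20] width=3 -> value=6 (bin 110); offset now 20 = byte 2 bit 4; 12 bits remain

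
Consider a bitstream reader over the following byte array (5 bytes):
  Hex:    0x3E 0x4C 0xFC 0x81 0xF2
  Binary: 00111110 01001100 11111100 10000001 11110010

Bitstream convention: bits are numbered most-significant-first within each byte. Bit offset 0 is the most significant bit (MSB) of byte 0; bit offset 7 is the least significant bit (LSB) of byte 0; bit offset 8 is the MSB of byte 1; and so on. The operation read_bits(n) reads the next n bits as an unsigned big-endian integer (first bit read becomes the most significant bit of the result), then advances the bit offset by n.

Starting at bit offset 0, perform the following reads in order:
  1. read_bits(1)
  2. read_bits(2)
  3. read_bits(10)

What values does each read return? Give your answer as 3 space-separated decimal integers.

Answer: 0 1 969

Derivation:
Read 1: bits[0:1] width=1 -> value=0 (bin 0); offset now 1 = byte 0 bit 1; 39 bits remain
Read 2: bits[1:3] width=2 -> value=1 (bin 01); offset now 3 = byte 0 bit 3; 37 bits remain
Read 3: bits[3:13] width=10 -> value=969 (bin 1111001001); offset now 13 = byte 1 bit 5; 27 bits remain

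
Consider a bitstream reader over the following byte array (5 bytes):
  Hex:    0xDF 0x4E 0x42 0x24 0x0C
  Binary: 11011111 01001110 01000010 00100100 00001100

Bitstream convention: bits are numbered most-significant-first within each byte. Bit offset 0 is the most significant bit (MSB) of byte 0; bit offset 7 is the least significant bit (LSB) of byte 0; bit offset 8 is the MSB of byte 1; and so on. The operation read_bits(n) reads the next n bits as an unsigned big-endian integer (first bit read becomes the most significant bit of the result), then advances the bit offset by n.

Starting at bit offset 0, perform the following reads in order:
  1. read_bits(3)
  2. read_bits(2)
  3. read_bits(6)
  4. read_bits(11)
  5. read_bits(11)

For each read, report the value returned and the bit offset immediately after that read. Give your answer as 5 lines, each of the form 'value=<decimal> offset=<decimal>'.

Answer: value=6 offset=3
value=3 offset=5
value=58 offset=11
value=912 offset=22
value=1096 offset=33

Derivation:
Read 1: bits[0:3] width=3 -> value=6 (bin 110); offset now 3 = byte 0 bit 3; 37 bits remain
Read 2: bits[3:5] width=2 -> value=3 (bin 11); offset now 5 = byte 0 bit 5; 35 bits remain
Read 3: bits[5:11] width=6 -> value=58 (bin 111010); offset now 11 = byte 1 bit 3; 29 bits remain
Read 4: bits[11:22] width=11 -> value=912 (bin 01110010000); offset now 22 = byte 2 bit 6; 18 bits remain
Read 5: bits[22:33] width=11 -> value=1096 (bin 10001001000); offset now 33 = byte 4 bit 1; 7 bits remain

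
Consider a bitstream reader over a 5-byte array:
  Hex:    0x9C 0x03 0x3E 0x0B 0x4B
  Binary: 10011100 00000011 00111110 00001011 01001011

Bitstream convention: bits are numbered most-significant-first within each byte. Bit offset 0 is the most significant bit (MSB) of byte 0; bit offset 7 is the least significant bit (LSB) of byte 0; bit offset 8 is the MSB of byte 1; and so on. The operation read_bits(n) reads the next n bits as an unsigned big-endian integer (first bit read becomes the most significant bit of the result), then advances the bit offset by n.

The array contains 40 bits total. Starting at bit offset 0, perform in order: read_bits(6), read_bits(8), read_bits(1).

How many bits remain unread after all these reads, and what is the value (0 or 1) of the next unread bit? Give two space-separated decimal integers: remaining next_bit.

Answer: 25 1

Derivation:
Read 1: bits[0:6] width=6 -> value=39 (bin 100111); offset now 6 = byte 0 bit 6; 34 bits remain
Read 2: bits[6:14] width=8 -> value=0 (bin 00000000); offset now 14 = byte 1 bit 6; 26 bits remain
Read 3: bits[14:15] width=1 -> value=1 (bin 1); offset now 15 = byte 1 bit 7; 25 bits remain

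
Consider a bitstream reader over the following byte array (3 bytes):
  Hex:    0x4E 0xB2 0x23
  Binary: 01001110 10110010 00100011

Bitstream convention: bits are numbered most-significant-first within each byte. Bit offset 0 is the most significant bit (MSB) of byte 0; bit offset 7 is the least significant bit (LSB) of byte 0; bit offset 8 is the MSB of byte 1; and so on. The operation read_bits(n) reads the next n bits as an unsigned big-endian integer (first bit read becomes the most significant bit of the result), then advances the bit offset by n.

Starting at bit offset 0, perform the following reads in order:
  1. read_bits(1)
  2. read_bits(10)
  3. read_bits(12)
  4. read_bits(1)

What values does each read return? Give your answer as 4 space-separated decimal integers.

Read 1: bits[0:1] width=1 -> value=0 (bin 0); offset now 1 = byte 0 bit 1; 23 bits remain
Read 2: bits[1:11] width=10 -> value=629 (bin 1001110101); offset now 11 = byte 1 bit 3; 13 bits remain
Read 3: bits[11:23] width=12 -> value=2321 (bin 100100010001); offset now 23 = byte 2 bit 7; 1 bits remain
Read 4: bits[23:24] width=1 -> value=1 (bin 1); offset now 24 = byte 3 bit 0; 0 bits remain

Answer: 0 629 2321 1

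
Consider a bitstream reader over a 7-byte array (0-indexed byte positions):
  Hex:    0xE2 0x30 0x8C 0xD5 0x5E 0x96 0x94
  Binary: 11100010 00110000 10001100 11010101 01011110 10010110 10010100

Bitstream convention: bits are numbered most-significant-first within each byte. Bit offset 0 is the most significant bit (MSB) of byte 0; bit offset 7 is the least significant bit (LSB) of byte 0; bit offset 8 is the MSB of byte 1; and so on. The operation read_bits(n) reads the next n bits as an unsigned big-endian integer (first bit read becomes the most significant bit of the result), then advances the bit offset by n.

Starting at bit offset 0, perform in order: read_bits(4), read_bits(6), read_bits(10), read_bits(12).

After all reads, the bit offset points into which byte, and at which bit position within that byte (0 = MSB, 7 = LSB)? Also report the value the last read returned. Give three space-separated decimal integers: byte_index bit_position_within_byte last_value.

Answer: 4 0 3285

Derivation:
Read 1: bits[0:4] width=4 -> value=14 (bin 1110); offset now 4 = byte 0 bit 4; 52 bits remain
Read 2: bits[4:10] width=6 -> value=8 (bin 001000); offset now 10 = byte 1 bit 2; 46 bits remain
Read 3: bits[10:20] width=10 -> value=776 (bin 1100001000); offset now 20 = byte 2 bit 4; 36 bits remain
Read 4: bits[20:32] width=12 -> value=3285 (bin 110011010101); offset now 32 = byte 4 bit 0; 24 bits remain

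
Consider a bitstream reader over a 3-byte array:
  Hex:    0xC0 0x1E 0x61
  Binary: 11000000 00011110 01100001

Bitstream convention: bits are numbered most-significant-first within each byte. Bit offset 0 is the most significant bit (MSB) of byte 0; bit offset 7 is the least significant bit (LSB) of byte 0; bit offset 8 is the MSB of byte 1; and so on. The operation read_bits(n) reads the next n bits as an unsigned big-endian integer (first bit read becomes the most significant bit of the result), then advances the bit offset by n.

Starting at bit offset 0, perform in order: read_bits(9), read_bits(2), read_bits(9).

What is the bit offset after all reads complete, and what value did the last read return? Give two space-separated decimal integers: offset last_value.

Answer: 20 486

Derivation:
Read 1: bits[0:9] width=9 -> value=384 (bin 110000000); offset now 9 = byte 1 bit 1; 15 bits remain
Read 2: bits[9:11] width=2 -> value=0 (bin 00); offset now 11 = byte 1 bit 3; 13 bits remain
Read 3: bits[11:20] width=9 -> value=486 (bin 111100110); offset now 20 = byte 2 bit 4; 4 bits remain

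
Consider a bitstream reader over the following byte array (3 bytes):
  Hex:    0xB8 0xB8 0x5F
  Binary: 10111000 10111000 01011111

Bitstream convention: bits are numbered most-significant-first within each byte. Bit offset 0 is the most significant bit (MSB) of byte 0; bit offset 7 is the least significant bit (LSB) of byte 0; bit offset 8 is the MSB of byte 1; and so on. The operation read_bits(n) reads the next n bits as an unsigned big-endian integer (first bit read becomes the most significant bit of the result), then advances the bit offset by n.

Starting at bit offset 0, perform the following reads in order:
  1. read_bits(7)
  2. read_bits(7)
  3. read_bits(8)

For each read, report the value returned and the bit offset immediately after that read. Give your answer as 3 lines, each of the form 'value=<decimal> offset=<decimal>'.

Answer: value=92 offset=7
value=46 offset=14
value=23 offset=22

Derivation:
Read 1: bits[0:7] width=7 -> value=92 (bin 1011100); offset now 7 = byte 0 bit 7; 17 bits remain
Read 2: bits[7:14] width=7 -> value=46 (bin 0101110); offset now 14 = byte 1 bit 6; 10 bits remain
Read 3: bits[14:22] width=8 -> value=23 (bin 00010111); offset now 22 = byte 2 bit 6; 2 bits remain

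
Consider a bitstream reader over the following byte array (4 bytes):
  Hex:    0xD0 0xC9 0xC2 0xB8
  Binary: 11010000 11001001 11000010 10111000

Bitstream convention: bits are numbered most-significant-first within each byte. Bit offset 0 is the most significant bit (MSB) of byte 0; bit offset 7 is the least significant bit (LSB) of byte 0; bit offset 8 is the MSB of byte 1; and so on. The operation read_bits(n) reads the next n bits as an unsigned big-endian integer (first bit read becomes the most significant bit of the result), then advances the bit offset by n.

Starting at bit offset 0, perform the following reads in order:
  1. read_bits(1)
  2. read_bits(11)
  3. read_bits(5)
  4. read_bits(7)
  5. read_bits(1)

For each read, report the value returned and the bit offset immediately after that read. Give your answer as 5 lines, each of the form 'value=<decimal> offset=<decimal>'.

Read 1: bits[0:1] width=1 -> value=1 (bin 1); offset now 1 = byte 0 bit 1; 31 bits remain
Read 2: bits[1:12] width=11 -> value=1292 (bin 10100001100); offset now 12 = byte 1 bit 4; 20 bits remain
Read 3: bits[12:17] width=5 -> value=19 (bin 10011); offset now 17 = byte 2 bit 1; 15 bits remain
Read 4: bits[17:24] width=7 -> value=66 (bin 1000010); offset now 24 = byte 3 bit 0; 8 bits remain
Read 5: bits[24:25] width=1 -> value=1 (bin 1); offset now 25 = byte 3 bit 1; 7 bits remain

Answer: value=1 offset=1
value=1292 offset=12
value=19 offset=17
value=66 offset=24
value=1 offset=25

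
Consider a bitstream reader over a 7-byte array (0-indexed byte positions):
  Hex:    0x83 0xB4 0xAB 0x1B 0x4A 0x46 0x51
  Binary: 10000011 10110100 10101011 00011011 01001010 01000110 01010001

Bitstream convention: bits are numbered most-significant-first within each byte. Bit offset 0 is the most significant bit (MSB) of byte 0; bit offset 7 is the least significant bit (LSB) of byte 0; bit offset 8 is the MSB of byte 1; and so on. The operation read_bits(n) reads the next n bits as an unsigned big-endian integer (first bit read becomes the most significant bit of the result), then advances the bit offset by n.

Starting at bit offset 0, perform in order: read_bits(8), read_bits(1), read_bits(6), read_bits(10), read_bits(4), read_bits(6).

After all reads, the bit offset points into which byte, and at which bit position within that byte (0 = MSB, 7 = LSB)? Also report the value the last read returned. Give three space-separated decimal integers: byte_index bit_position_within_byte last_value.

Read 1: bits[0:8] width=8 -> value=131 (bin 10000011); offset now 8 = byte 1 bit 0; 48 bits remain
Read 2: bits[8:9] width=1 -> value=1 (bin 1); offset now 9 = byte 1 bit 1; 47 bits remain
Read 3: bits[9:15] width=6 -> value=26 (bin 011010); offset now 15 = byte 1 bit 7; 41 bits remain
Read 4: bits[15:25] width=10 -> value=342 (bin 0101010110); offset now 25 = byte 3 bit 1; 31 bits remain
Read 5: bits[25:29] width=4 -> value=3 (bin 0011); offset now 29 = byte 3 bit 5; 27 bits remain
Read 6: bits[29:35] width=6 -> value=26 (bin 011010); offset now 35 = byte 4 bit 3; 21 bits remain

Answer: 4 3 26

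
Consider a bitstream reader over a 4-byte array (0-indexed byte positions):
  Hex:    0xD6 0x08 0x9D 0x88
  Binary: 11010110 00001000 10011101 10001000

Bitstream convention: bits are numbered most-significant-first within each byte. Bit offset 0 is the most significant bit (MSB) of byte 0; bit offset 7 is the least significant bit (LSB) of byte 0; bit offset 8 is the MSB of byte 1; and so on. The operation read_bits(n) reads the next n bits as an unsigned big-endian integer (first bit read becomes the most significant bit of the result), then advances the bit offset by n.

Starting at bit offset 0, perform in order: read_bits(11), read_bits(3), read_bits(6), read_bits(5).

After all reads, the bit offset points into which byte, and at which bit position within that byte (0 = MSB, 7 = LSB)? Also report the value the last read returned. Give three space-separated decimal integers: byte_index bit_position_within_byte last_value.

Answer: 3 1 27

Derivation:
Read 1: bits[0:11] width=11 -> value=1712 (bin 11010110000); offset now 11 = byte 1 bit 3; 21 bits remain
Read 2: bits[11:14] width=3 -> value=2 (bin 010); offset now 14 = byte 1 bit 6; 18 bits remain
Read 3: bits[14:20] width=6 -> value=9 (bin 001001); offset now 20 = byte 2 bit 4; 12 bits remain
Read 4: bits[20:25] width=5 -> value=27 (bin 11011); offset now 25 = byte 3 bit 1; 7 bits remain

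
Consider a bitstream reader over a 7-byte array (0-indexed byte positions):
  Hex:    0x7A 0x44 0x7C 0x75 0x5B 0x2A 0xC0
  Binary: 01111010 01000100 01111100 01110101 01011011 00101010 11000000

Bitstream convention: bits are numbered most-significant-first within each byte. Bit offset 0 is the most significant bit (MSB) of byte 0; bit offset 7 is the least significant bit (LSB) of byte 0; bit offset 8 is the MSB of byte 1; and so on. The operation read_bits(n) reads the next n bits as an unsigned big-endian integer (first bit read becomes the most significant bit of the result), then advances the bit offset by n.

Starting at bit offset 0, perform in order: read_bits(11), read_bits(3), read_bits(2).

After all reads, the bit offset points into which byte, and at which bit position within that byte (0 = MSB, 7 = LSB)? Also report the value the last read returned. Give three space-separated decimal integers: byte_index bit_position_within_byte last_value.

Answer: 2 0 0

Derivation:
Read 1: bits[0:11] width=11 -> value=978 (bin 01111010010); offset now 11 = byte 1 bit 3; 45 bits remain
Read 2: bits[11:14] width=3 -> value=1 (bin 001); offset now 14 = byte 1 bit 6; 42 bits remain
Read 3: bits[14:16] width=2 -> value=0 (bin 00); offset now 16 = byte 2 bit 0; 40 bits remain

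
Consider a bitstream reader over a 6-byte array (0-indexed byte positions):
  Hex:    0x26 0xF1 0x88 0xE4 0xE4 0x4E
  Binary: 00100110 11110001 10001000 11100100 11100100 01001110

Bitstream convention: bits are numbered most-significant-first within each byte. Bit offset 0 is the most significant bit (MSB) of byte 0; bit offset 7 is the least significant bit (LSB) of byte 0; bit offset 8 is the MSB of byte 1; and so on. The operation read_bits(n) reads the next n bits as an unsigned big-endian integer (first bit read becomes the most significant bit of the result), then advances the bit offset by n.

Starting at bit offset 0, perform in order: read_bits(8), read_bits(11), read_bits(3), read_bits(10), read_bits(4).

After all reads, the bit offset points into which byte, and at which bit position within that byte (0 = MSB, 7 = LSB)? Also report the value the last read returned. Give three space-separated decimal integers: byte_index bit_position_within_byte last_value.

Answer: 4 4 14

Derivation:
Read 1: bits[0:8] width=8 -> value=38 (bin 00100110); offset now 8 = byte 1 bit 0; 40 bits remain
Read 2: bits[8:19] width=11 -> value=1932 (bin 11110001100); offset now 19 = byte 2 bit 3; 29 bits remain
Read 3: bits[19:22] width=3 -> value=2 (bin 010); offset now 22 = byte 2 bit 6; 26 bits remain
Read 4: bits[22:32] width=10 -> value=228 (bin 0011100100); offset now 32 = byte 4 bit 0; 16 bits remain
Read 5: bits[32:36] width=4 -> value=14 (bin 1110); offset now 36 = byte 4 bit 4; 12 bits remain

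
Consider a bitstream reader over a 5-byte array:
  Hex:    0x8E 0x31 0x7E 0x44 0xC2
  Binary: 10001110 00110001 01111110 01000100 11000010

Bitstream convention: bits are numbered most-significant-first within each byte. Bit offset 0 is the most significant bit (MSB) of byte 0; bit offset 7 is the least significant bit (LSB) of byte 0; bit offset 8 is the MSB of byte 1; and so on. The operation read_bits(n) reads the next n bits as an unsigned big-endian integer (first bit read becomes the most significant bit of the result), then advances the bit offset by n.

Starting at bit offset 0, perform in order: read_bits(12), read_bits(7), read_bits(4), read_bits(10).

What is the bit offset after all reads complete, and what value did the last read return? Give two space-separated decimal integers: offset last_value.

Answer: 33 137

Derivation:
Read 1: bits[0:12] width=12 -> value=2275 (bin 100011100011); offset now 12 = byte 1 bit 4; 28 bits remain
Read 2: bits[12:19] width=7 -> value=11 (bin 0001011); offset now 19 = byte 2 bit 3; 21 bits remain
Read 3: bits[19:23] width=4 -> value=15 (bin 1111); offset now 23 = byte 2 bit 7; 17 bits remain
Read 4: bits[23:33] width=10 -> value=137 (bin 0010001001); offset now 33 = byte 4 bit 1; 7 bits remain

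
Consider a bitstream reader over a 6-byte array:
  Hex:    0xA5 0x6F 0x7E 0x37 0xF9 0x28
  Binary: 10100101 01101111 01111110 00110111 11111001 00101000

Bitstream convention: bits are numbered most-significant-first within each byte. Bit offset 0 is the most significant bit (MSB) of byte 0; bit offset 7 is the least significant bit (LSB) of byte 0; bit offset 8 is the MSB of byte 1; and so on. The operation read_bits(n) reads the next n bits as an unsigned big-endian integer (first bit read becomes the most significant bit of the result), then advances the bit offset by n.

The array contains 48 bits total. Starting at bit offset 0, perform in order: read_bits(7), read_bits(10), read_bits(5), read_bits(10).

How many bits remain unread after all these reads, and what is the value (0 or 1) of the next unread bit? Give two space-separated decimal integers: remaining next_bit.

Read 1: bits[0:7] width=7 -> value=82 (bin 1010010); offset now 7 = byte 0 bit 7; 41 bits remain
Read 2: bits[7:17] width=10 -> value=734 (bin 1011011110); offset now 17 = byte 2 bit 1; 31 bits remain
Read 3: bits[17:22] width=5 -> value=31 (bin 11111); offset now 22 = byte 2 bit 6; 26 bits remain
Read 4: bits[22:32] width=10 -> value=567 (bin 1000110111); offset now 32 = byte 4 bit 0; 16 bits remain

Answer: 16 1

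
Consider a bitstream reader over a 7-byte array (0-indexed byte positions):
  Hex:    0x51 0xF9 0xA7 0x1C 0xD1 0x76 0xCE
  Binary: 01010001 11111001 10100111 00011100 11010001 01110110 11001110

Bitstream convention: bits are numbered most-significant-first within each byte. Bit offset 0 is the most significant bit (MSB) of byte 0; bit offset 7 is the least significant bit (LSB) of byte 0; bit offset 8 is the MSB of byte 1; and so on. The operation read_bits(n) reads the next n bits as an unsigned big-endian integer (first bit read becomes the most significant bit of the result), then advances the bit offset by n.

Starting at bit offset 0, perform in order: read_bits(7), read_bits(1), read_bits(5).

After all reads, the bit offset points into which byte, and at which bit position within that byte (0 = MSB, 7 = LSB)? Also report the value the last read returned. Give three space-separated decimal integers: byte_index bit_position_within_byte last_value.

Answer: 1 5 31

Derivation:
Read 1: bits[0:7] width=7 -> value=40 (bin 0101000); offset now 7 = byte 0 bit 7; 49 bits remain
Read 2: bits[7:8] width=1 -> value=1 (bin 1); offset now 8 = byte 1 bit 0; 48 bits remain
Read 3: bits[8:13] width=5 -> value=31 (bin 11111); offset now 13 = byte 1 bit 5; 43 bits remain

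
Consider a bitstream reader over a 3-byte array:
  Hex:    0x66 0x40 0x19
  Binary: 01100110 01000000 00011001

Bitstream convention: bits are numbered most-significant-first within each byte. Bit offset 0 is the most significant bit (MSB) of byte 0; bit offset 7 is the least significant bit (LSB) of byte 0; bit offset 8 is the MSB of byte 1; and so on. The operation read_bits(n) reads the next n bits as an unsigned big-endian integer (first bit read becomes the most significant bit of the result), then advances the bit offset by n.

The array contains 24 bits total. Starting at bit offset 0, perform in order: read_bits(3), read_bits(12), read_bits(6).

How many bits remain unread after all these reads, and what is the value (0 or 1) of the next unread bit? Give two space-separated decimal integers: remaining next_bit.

Answer: 3 0

Derivation:
Read 1: bits[0:3] width=3 -> value=3 (bin 011); offset now 3 = byte 0 bit 3; 21 bits remain
Read 2: bits[3:15] width=12 -> value=800 (bin 001100100000); offset now 15 = byte 1 bit 7; 9 bits remain
Read 3: bits[15:21] width=6 -> value=3 (bin 000011); offset now 21 = byte 2 bit 5; 3 bits remain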